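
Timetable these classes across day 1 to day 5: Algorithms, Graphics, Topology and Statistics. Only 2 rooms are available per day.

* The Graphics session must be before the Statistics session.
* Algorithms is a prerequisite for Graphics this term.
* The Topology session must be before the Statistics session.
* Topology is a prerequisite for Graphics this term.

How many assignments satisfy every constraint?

Splitting on Algorithms: it can be day 1 (10), day 2 (7), day 3 (3). Listing each branch's schedules as (Graphics, Topology, Statistics) by day number:
Algorithms=day 1: (2,1,3) (2,1,4) (2,1,5) (3,1,4) (3,1,5) (3,2,4) (3,2,5) (4,1,5) (4,2,5) (4,3,5) — 10.
Algorithms=day 2: (3,1,4) (3,1,5) (3,2,4) (3,2,5) (4,1,5) (4,2,5) (4,3,5) — 7.
Algorithms=day 3: (4,1,5) (4,2,5) (4,3,5) — 3.
Summing: 10 + 7 + 3 = 20.

20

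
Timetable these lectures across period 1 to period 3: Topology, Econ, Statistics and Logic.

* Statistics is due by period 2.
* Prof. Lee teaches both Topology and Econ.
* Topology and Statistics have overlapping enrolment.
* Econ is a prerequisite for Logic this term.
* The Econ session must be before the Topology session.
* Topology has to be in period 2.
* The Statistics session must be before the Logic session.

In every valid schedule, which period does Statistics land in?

period 1

Statistics's window is period 1–period 2.
Topology is fixed at period 2, and Statistics can't share a period with Topology.
So Statistics must be period 1.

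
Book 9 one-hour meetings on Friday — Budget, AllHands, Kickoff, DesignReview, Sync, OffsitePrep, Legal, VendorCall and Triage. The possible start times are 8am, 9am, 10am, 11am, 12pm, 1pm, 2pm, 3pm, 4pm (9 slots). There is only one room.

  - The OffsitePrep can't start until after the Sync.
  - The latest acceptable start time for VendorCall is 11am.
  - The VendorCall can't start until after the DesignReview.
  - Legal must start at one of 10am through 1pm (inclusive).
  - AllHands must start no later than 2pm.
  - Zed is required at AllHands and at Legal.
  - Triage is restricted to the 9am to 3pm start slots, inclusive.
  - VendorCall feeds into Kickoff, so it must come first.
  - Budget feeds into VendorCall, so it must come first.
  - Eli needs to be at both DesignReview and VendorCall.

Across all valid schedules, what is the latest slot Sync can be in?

Downstream work caps Sync at 3pm.
Sync at 3pm is achievable: Budget in 8am, VendorCall in 10am, Sync in 3pm, AllHands in 12pm, Kickoff in 2pm, Triage in 1pm, OffsitePrep in 4pm, DesignReview in 9am, Legal in 11am.

3pm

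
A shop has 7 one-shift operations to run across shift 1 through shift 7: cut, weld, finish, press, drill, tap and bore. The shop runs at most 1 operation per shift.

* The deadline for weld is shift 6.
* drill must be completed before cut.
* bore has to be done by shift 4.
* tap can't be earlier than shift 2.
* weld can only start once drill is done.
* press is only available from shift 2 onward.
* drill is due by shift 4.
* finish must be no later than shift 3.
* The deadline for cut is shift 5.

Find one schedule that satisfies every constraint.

bore -> shift 3; tap -> shift 7; weld -> shift 5; cut -> shift 4; finish -> shift 1; drill -> shift 2; press -> shift 6

Checking: drill(shift 2) before weld(shift 5); drill(shift 2) before cut(shift 4); bore=shift 3 in [shift 1,shift 4]; finish=shift 1 in [shift 1,shift 3]; cut=shift 4 in [shift 1,shift 5]; drill=shift 2 in [shift 1,shift 4]; weld=shift 5 in [shift 1,shift 6]; tap=shift 7 in [shift 2,shift 7]; press=shift 6 in [shift 2,shift 7]; max 1 per shift (cap 1).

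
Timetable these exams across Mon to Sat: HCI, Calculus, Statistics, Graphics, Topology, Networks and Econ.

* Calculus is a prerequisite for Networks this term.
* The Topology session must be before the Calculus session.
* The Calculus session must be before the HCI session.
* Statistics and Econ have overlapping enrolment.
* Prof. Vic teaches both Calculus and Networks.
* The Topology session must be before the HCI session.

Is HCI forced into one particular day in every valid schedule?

No

HCI can be Wed (e.g. Econ -> Tue; Networks -> Wed; Topology -> Mon; Graphics -> Mon; HCI -> Wed; Calculus -> Tue; Statistics -> Mon) or Thu (e.g. Topology=Mon; Econ=Tue; Calculus=Tue; HCI=Thu; Graphics=Mon; Statistics=Mon; Networks=Wed).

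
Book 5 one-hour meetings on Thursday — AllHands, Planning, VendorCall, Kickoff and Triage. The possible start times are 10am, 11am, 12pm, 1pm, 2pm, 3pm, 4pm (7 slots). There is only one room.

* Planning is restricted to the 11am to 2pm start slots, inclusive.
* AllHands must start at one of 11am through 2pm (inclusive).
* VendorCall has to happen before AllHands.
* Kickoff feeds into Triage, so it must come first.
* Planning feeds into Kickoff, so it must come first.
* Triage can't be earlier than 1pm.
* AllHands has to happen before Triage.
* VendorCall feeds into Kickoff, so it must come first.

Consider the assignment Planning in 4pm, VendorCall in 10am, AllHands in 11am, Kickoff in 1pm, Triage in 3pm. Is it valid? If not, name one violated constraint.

No — it violates: Planning is restricted to the 11am to 2pm start slots, inclusive

Planning is restricted to the 11am to 2pm start slots, inclusive — violated.
Planning feeds into Kickoff, so it must come first — violated.
Triage can't be earlier than 1pm — holds.
VendorCall has to happen before AllHands — holds.
AllHands has to happen before Triage — holds.
VendorCall feeds into Kickoff, so it must come first — holds.
AllHands must start at one of 11am through 2pm (inclusive) — holds.
Kickoff feeds into Triage, so it must come first — holds.
There is only one room — holds.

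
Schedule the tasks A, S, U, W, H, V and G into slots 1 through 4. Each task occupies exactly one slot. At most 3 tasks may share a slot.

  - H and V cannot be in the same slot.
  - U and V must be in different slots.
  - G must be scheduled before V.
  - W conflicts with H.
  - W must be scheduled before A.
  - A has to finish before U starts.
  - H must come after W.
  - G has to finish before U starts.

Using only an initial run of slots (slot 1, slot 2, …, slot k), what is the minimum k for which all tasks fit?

3

The precedence chain requires at least 3 distinct slots.
With at most 3 per slot and 7 tasks, at least 3 slots are needed.
3 works (last occupied slot: 3): for example V in 2, G in 1, A in 2, H in 3, U in 3, S in 1, W in 1.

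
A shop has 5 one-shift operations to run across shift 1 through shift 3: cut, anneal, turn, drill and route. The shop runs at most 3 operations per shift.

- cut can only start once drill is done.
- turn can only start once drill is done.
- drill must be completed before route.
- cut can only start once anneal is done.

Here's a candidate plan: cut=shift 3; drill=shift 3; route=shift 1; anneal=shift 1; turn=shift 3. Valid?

No — it violates: drill must be completed before route

turn can only start once drill is done — violated.
drill must be completed before route — violated.
The shop runs at most 3 operations per shift — holds.
cut can only start once drill is done — violated.
cut can only start once anneal is done — holds.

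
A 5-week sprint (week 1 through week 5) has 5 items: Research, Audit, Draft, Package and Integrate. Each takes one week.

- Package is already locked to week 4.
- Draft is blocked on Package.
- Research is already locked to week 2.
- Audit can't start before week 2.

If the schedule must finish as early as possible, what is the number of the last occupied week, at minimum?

5

The precedence chain requires at least 2 distinct weeks.
Propagating the time windows through the other constraints, Draft can't land before week 5, so the schedule must run through at least week 5.
5 works (last occupied week: week 5): for example Research in week 2, Audit in week 2, Integrate in week 1, Package in week 4, Draft in week 5.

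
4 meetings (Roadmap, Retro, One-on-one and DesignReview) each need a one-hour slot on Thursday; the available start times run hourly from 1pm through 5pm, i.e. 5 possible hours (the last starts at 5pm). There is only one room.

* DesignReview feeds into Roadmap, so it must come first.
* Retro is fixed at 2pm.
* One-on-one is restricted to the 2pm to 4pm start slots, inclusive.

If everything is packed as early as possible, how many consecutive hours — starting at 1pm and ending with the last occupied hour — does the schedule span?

The precedence chain requires at least 2 distinct hours.
With at most 1 per hour and 4 meetings, at least 4 hours are needed.
4 works (last occupied hour: 4pm): for example DesignReview in 1pm, Roadmap in 4pm, One-on-one in 3pm, Retro in 2pm.

4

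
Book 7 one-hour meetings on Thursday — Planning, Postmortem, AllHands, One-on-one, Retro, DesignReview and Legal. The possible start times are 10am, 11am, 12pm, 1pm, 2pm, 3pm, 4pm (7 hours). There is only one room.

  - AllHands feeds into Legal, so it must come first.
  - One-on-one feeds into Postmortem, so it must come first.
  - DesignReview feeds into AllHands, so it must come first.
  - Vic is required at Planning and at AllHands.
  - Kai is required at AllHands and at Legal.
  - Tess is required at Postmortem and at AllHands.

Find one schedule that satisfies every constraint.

Planning=3pm, Legal=2pm, DesignReview=10am, AllHands=11am, Postmortem=1pm, One-on-one=12pm, Retro=4pm

Checking: DesignReview(10am) before AllHands(11am); AllHands(11am) before Legal(2pm); One-on-one(12pm) before Postmortem(1pm); AllHands(11am) != Legal(2pm); Planning(3pm) != AllHands(11am); Postmortem(1pm) != AllHands(11am); max 1 per hour (cap 1).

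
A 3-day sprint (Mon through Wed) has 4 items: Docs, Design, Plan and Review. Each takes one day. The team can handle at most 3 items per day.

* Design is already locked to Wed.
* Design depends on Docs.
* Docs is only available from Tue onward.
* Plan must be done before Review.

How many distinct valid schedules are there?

3

Enumerating: Design=Wed, Docs=Tue, Review=Tue, Plan=Mon | Docs=Tue, Review=Wed, Design=Wed, Plan=Mon | Plan in Tue, Design in Wed, Docs in Tue, Review in Wed.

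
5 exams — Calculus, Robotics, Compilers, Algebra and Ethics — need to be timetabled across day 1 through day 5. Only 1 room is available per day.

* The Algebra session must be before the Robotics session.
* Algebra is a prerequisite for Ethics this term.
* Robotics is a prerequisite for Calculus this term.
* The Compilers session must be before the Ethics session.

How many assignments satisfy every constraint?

Splitting on Calculus: it can be day 3 (1), day 4 (3), day 5 (5). Listing each branch's schedules as (Robotics, Compilers, Algebra, Ethics) by day number:
Calculus=day 3: (2,4,1,5) — 1.
Calculus=day 4: (2,3,1,5) (3,1,2,5) (3,2,1,5) — 3.
Calculus=day 5: (2,3,1,4) (3,1,2,4) (3,2,1,4) (4,1,2,3) (4,2,1,3) — 5.
Summing: 1 + 3 + 5 = 9.

9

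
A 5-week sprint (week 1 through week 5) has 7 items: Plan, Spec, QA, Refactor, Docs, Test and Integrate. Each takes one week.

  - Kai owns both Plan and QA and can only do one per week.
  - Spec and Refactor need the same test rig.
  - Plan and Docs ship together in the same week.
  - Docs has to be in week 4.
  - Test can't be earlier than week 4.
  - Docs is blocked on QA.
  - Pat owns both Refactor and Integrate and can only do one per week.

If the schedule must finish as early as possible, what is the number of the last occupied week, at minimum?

week 4

The precedence chain requires at least 2 distinct weeks.
Docs can't be placed before week 4, so the schedule must run through at least week 4.
4 works (last occupied week: week 4): for example Test -> week 4; QA -> week 1; Refactor -> week 2; Plan -> week 4; Docs -> week 4; Spec -> week 1; Integrate -> week 1.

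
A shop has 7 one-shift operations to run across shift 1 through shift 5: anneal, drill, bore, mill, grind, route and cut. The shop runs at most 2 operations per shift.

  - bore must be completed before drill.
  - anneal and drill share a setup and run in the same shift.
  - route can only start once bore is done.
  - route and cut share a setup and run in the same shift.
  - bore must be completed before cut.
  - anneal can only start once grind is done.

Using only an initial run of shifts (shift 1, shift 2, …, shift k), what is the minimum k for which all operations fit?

4

The precedence chain requires at least 2 distinct shifts.
With at most 2 per shift and 7 operations, at least 4 shifts are needed.
4 works (last occupied shift: shift 4): for example drill -> shift 2, grind -> shift 1, anneal -> shift 2, mill -> shift 4, bore -> shift 1, cut -> shift 3, route -> shift 3.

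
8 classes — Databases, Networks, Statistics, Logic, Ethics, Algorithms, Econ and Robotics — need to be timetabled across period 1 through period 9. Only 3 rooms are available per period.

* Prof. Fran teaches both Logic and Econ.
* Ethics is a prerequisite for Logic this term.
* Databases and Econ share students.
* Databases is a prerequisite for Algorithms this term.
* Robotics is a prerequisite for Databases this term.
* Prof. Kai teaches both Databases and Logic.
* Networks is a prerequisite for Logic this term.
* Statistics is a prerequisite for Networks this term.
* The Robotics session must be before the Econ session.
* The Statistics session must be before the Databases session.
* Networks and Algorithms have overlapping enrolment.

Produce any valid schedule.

Statistics -> period 1, Logic -> period 3, Networks -> period 2, Algorithms -> period 3, Econ -> period 4, Robotics -> period 1, Databases -> period 2, Ethics -> period 1

Checking: Robotics(period 1) before Databases(period 2); Networks(period 2) before Logic(period 3); Ethics(period 1) before Logic(period 3); Databases(period 2) before Algorithms(period 3); Statistics(period 1) before Databases(period 2); Robotics(period 1) before Econ(period 4); Statistics(period 1) before Networks(period 2); Networks(period 2) != Algorithms(period 3); Logic(period 3) != Econ(period 4); Databases(period 2) != Econ(period 4); Databases(period 2) != Logic(period 3); max 3 per period (cap 3).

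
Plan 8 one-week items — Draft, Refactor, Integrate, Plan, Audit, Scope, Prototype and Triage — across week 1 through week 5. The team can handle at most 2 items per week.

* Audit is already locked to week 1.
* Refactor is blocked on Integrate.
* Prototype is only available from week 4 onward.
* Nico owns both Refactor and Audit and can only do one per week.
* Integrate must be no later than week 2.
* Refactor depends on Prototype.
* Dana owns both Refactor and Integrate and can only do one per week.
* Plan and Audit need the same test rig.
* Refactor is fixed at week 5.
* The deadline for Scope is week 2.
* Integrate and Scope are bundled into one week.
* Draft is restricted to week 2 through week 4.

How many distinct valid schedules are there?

14

Splitting on Draft: it can be week 3 (9), week 4 (5). Listing each branch's schedules as (Refactor, Integrate, Plan, Audit, Scope, Prototype, Triage) by week number:
Draft=week 3: (5,2,3,1,2,4,1) (5,2,3,1,2,4,4) (5,2,3,1,2,4,5) (5,2,4,1,2,4,1) (5,2,4,1,2,4,3) (5,2,4,1,2,4,5) (5,2,5,1,2,4,1) (5,2,5,1,2,4,3) (5,2,5,1,2,4,4) — 9.
Draft=week 4: (5,2,3,1,2,4,1) (5,2,3,1,2,4,3) (5,2,3,1,2,4,5) (5,2,5,1,2,4,1) (5,2,5,1,2,4,3) — 5.
Summing: 9 + 5 = 14.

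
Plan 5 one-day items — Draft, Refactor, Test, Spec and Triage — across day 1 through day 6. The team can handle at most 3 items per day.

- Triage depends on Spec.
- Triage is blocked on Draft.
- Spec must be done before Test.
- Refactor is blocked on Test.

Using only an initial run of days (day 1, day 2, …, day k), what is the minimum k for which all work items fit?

3

The precedence chain requires at least 3 distinct days.
With at most 3 per day and 5 work items, at least 2 days are needed.
3 works (last occupied day: day 3): for example Refactor -> day 3, Test -> day 2, Draft -> day 1, Triage -> day 2, Spec -> day 1.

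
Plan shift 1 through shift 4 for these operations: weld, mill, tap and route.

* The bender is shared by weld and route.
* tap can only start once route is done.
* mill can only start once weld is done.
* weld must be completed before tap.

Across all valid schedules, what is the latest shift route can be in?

Downstream work caps route at shift 3.
route at shift 3 is achievable: tap in shift 4; mill in shift 2; weld in shift 1; route in shift 3.

shift 3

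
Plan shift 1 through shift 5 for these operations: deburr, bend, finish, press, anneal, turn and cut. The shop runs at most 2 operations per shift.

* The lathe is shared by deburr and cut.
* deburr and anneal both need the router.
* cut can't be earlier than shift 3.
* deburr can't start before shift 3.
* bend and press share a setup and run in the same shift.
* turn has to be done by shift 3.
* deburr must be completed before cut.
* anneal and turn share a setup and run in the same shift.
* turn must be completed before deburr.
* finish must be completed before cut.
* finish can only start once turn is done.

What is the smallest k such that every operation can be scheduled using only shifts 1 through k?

The precedence chain requires at least 3 distinct shifts.
With at most 2 per shift and 7 operations, at least 4 shifts are needed.
Propagating the time windows through the other constraints, cut can't land before shift 4, so the schedule must run through at least shift 4.
4 works (last occupied shift: shift 4): for example deburr in shift 3; finish in shift 3; bend in shift 2; turn in shift 1; anneal in shift 1; cut in shift 4; press in shift 2.

4 shifts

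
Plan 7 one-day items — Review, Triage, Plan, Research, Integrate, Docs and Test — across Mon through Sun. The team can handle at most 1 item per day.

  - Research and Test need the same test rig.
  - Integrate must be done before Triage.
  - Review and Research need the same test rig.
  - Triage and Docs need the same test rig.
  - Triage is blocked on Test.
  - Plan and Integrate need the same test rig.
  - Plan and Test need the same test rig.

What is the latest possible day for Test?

Downstream work caps Test at Sat.
Test at Sat is achievable: Docs in Fri, Plan in Wed, Research in Thu, Test in Sat, Triage in Sun, Integrate in Mon, Review in Tue.

Sat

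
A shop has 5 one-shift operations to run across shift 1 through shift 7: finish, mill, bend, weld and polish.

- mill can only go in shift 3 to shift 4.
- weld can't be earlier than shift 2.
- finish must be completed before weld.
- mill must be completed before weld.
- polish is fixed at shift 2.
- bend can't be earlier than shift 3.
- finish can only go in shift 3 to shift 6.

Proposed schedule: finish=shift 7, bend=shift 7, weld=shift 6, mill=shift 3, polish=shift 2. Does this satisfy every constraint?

mill can only go in shift 3 to shift 4 — holds.
weld can't be earlier than shift 2 — holds.
finish must be completed before weld — violated.
mill must be completed before weld — holds.
finish can only go in shift 3 to shift 6 — violated.
bend can't be earlier than shift 3 — holds.
polish is fixed at shift 2 — holds.

No. finish must be completed before weld is not satisfied.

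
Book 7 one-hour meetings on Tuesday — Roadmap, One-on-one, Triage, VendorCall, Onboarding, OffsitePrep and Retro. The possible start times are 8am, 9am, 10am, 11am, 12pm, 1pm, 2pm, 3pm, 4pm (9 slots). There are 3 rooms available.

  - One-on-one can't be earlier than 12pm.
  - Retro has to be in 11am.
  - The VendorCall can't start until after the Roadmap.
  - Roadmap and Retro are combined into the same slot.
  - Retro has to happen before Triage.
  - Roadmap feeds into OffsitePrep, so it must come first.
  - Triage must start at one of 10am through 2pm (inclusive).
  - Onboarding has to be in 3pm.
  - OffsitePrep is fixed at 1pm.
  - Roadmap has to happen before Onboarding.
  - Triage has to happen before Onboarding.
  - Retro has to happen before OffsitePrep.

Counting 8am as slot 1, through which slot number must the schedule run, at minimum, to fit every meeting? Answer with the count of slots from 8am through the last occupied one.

The precedence chain requires at least 3 distinct slots.
With at most 3 per slot and 7 meetings, at least 3 slots are needed.
Onboarding can't be placed before 3pm — that is slot 8 counting from 8am — so the schedule must run through at least 8 slots.
8 works (last occupied slot: 3pm): for example Onboarding in 3pm, Retro in 11am, VendorCall in 12pm, Triage in 12pm, Roadmap in 11am, OffsitePrep in 1pm, One-on-one in 12pm.

8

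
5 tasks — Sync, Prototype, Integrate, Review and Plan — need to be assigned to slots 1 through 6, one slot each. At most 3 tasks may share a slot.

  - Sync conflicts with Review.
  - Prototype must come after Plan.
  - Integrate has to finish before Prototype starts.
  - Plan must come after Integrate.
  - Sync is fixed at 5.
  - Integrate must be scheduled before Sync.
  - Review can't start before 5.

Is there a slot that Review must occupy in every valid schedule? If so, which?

Review's window is 5–6.
Sync is fixed at 5, and Review can't share a slot with Sync.
So Review must be 6.

6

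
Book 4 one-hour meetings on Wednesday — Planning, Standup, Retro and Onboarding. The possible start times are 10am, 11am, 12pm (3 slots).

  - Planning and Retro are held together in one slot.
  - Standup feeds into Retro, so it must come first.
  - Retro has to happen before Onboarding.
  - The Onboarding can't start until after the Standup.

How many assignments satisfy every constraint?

Enumerating: Retro in 11am, Planning in 11am, Onboarding in 12pm, Standup in 10am.

1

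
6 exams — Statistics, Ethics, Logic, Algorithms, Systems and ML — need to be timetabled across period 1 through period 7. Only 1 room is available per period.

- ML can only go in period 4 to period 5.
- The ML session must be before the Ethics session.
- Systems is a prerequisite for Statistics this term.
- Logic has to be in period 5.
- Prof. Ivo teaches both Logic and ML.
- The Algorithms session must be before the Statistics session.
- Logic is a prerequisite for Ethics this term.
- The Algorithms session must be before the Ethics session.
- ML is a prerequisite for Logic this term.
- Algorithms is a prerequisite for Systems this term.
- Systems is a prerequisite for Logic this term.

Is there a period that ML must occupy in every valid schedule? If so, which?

ML's window is period 4–period 5.
Logic is fixed at period 5, and ML can't share a period with Logic.
So ML must be period 4.

period 4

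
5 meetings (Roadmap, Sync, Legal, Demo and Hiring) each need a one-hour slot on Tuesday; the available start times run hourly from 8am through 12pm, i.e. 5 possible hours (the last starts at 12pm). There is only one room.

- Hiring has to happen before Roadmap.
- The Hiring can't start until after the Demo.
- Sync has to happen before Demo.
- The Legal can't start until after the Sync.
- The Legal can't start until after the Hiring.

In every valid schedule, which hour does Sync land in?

Downstream work caps Sync at 9am.
So Sync is pinned to 8am.

8am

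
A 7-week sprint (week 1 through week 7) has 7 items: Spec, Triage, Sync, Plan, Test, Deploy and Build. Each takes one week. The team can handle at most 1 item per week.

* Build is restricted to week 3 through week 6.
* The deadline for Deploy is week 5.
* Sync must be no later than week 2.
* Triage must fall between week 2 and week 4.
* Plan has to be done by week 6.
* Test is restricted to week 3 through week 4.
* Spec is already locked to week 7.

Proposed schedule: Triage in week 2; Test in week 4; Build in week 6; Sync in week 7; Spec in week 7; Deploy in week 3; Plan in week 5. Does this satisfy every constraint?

The deadline for Deploy is week 5 — holds.
Triage must fall between week 2 and week 4 — holds.
Test is restricted to week 3 through week 4 — holds.
Spec is already locked to week 7 — holds.
The team can handle at most 1 item per week — violated.
Plan has to be done by week 6 — holds.
Sync must be no later than week 2 — violated.
Build is restricted to week 3 through week 6 — holds.

No. Sync must be no later than week 2 is not satisfied.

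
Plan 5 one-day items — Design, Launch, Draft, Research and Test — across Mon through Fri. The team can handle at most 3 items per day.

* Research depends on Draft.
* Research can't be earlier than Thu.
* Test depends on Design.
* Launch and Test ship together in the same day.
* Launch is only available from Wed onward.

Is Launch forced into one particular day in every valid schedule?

No

Launch can be Wed (e.g. Launch -> Wed; Design -> Mon; Research -> Thu; Test -> Wed; Draft -> Mon) or Thu (e.g. Design in Mon, Research in Thu, Draft in Mon, Launch in Thu, Test in Thu).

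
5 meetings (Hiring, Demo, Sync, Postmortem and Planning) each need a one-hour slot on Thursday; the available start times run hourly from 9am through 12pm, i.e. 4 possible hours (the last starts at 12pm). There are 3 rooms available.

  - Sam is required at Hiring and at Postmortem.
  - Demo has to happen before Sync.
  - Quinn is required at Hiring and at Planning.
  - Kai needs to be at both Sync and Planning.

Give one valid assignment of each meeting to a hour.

Demo -> 9am; Postmortem -> 10am; Hiring -> 9am; Sync -> 10am; Planning -> 11am

Checking: Demo(9am) before Sync(10am); Sync(10am) != Planning(11am); Hiring(9am) != Postmortem(10am); Hiring(9am) != Planning(11am); max 2 per hour (cap 3).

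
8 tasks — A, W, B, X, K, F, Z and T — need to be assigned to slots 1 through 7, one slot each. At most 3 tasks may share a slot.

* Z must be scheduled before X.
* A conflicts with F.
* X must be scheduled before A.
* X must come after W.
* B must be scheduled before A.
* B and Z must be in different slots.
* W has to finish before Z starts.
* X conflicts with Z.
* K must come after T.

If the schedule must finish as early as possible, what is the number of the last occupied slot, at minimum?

4

The precedence chain requires at least 4 distinct slots.
With at most 3 per slot and 8 tasks, at least 3 slots are needed.
4 works (last occupied slot: 4): for example F=2, W=1, A=4, B=1, K=2, T=1, Z=2, X=3.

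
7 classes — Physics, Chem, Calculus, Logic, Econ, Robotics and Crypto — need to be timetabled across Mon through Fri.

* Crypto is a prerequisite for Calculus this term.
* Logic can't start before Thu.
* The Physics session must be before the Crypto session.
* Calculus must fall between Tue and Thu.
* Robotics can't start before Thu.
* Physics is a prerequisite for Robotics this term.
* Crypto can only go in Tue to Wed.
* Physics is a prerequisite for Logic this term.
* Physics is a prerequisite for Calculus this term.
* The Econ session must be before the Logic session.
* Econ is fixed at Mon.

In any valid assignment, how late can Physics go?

Tue

Downstream work caps Physics at Tue.
Physics at Tue is achievable: Calculus=Thu, Econ=Mon, Physics=Tue, Chem=Mon, Logic=Thu, Robotics=Thu, Crypto=Wed.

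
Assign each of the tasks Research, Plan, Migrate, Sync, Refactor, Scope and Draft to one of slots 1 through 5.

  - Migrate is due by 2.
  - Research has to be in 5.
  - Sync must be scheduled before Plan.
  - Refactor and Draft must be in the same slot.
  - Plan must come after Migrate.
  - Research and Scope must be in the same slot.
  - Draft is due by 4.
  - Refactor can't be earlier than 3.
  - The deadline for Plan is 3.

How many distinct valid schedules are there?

Splitting on Plan: it can be 2 (2), 3 (8). Listing each branch's schedules as (Research, Migrate, Sync, Refactor, Scope, Draft):
Plan=2: (5,1,1,3,5,3) (5,1,1,4,5,4) — 2.
Plan=3: (5,1,1,3,5,3) (5,1,1,4,5,4) (5,1,2,3,5,3) (5,1,2,4,5,4) (5,2,1,3,5,3) (5,2,1,4,5,4) (5,2,2,3,5,3) (5,2,2,4,5,4) — 8.
Summing: 2 + 8 = 10.

10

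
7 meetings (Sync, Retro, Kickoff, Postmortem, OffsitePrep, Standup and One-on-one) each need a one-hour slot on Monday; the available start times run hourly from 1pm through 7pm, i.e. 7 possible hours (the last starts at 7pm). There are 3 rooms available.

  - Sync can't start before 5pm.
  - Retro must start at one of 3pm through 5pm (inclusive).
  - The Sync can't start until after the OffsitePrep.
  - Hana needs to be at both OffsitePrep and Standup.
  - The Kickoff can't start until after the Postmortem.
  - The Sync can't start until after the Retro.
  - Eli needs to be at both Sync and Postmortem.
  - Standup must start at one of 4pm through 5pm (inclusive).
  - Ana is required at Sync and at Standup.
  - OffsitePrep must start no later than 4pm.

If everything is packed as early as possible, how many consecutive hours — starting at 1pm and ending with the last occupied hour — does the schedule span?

5

The precedence chain requires at least 2 distinct hours.
With at most 3 per hour and 7 meetings, at least 3 hours are needed.
Sync can't be placed before 5pm — that is hour 5 counting from 1pm — so the schedule must run through at least 5 hours.
5 works (last occupied hour: 5pm): for example One-on-one=1pm; Kickoff=2pm; Sync=5pm; Postmortem=1pm; Standup=4pm; Retro=3pm; OffsitePrep=1pm.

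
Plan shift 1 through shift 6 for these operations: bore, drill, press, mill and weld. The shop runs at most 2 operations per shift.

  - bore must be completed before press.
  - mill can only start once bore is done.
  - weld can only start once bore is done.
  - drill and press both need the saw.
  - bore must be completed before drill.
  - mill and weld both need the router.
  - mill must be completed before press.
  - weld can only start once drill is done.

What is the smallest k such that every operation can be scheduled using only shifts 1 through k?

3 shifts

The precedence chain requires at least 3 distinct shifts.
With at most 2 per shift and 5 operations, at least 3 shifts are needed.
3 works (last occupied shift: shift 3): for example weld in shift 3, drill in shift 2, mill in shift 2, press in shift 3, bore in shift 1.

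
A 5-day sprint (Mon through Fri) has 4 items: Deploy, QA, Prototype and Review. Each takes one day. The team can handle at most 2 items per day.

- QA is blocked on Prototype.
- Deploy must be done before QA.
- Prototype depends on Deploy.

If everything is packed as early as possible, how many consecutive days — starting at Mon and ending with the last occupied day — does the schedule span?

The precedence chain requires at least 3 distinct days.
With at most 2 per day and 4 work items, at least 2 days are needed.
3 works (last occupied day: Wed): for example Deploy in Mon; Prototype in Tue; QA in Wed; Review in Mon.

3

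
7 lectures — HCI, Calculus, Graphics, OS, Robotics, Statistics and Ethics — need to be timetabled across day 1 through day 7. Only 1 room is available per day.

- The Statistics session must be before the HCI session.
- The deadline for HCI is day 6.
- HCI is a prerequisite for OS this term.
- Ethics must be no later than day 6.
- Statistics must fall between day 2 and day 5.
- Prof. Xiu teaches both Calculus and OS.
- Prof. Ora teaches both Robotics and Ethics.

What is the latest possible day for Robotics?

Robotics at day 7 is achievable: Ethics in day 1, Graphics in day 6, Robotics in day 7, Statistics in day 2, HCI in day 3, Calculus in day 5, OS in day 4.

day 7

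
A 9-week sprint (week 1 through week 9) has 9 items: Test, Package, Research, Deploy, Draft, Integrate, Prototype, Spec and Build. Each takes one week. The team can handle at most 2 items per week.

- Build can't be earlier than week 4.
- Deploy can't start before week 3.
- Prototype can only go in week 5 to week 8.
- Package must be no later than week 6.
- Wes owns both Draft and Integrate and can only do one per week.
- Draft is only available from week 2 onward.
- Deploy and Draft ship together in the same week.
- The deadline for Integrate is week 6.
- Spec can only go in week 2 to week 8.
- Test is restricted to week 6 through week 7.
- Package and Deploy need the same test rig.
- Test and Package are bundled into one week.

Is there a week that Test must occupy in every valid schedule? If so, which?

week 6

Test is available from week 6; Test's own window allows nothing later than week 7; Test must be in the same week as Package, which can't be after week 6, so Test is at most week 6.
So Test is pinned to week 6.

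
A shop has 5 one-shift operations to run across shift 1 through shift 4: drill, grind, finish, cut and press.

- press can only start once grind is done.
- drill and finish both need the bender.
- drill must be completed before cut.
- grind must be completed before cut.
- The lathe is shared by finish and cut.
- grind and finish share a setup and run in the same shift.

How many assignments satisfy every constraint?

17

Splitting on drill: it can be shift 1 (5), shift 2 (7), shift 3 (5). Listing each branch's schedules as (grind, finish, cut, press) by shift number:
drill=shift 1: (2,2,3,3) (2,2,3,4) (2,2,4,3) (2,2,4,4) (3,3,4,4) — 5.
drill=shift 2: (1,1,3,2) (1,1,3,3) (1,1,3,4) (1,1,4,2) (1,1,4,3) (1,1,4,4) (3,3,4,4) — 7.
drill=shift 3: (1,1,4,2) (1,1,4,3) (1,1,4,4) (2,2,4,3) (2,2,4,4) — 5.
Summing: 5 + 7 + 5 = 17.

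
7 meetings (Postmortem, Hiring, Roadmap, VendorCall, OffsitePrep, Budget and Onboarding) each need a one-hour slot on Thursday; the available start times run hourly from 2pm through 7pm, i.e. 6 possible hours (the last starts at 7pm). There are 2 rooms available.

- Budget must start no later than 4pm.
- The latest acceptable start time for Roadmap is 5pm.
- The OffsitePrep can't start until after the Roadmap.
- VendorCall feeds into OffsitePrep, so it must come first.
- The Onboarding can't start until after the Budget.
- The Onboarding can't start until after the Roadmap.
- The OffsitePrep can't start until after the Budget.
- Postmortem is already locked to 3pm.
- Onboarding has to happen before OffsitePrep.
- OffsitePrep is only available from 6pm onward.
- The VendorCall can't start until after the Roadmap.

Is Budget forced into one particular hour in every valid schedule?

No

Budget can be 2pm (e.g. Onboarding -> 3pm; OffsitePrep -> 6pm; Hiring -> 4pm; Roadmap -> 2pm; VendorCall -> 4pm; Postmortem -> 3pm; Budget -> 2pm) or 3pm (e.g. Budget -> 3pm, VendorCall -> 4pm, Postmortem -> 3pm, OffsitePrep -> 6pm, Roadmap -> 2pm, Hiring -> 2pm, Onboarding -> 4pm).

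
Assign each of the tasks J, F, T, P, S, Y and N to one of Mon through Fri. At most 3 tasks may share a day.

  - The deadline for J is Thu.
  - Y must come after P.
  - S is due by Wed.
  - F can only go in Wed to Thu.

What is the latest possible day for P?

Thu

Downstream work caps P at Thu.
P at Thu is achievable: P in Thu; N in Tue; F in Wed; Y in Fri; J in Mon; T in Mon; S in Mon.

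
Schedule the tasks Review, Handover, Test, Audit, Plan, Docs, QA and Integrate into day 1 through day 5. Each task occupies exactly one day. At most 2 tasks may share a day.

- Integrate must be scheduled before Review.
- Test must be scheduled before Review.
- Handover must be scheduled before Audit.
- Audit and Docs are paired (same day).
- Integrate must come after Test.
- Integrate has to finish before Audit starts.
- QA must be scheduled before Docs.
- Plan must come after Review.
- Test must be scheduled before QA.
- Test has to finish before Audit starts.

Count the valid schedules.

14

Splitting on Review: it can be day 3 (13), day 4 (1). Listing each branch's schedules as (Handover, Test, Audit, Plan, Docs, QA, Integrate) by day number:
Review=day 3: (1,1,4,5,4,2,2) (1,1,4,5,4,3,2) (1,1,5,4,5,2,2) (1,1,5,4,5,3,2) (1,1,5,4,5,4,2) (2,1,4,5,4,3,2) (2,1,5,4,5,3,2) (2,1,5,4,5,4,2) (3,1,4,5,4,2,2) (3,1,5,4,5,2,2) (3,1,5,4,5,4,2) (4,1,5,4,5,2,2) (4,1,5,4,5,3,2) — 13.
Review=day 4: (1,1,3,5,3,2,2) — 1.
Summing: 13 + 1 = 14.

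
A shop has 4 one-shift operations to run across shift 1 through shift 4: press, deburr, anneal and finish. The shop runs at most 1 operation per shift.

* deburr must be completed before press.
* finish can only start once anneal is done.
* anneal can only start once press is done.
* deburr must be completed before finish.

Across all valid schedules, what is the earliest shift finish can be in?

shift 4

Precedence pushes finish to at least shift 4.
finish at shift 4 is achievable: anneal in shift 3; finish in shift 4; press in shift 2; deburr in shift 1.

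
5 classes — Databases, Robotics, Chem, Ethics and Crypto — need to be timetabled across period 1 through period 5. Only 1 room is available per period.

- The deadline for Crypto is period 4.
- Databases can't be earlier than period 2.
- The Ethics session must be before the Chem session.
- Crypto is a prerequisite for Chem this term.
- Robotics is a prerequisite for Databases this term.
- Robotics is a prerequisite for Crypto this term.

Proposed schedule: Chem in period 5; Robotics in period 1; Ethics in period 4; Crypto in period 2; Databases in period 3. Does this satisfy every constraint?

Crypto is a prerequisite for Chem this term — holds.
Robotics is a prerequisite for Crypto this term — holds.
The deadline for Crypto is period 4 — holds.
Only 1 room is available per period — holds.
Databases can't be earlier than period 2 — holds.
The Ethics session must be before the Chem session — holds.
Robotics is a prerequisite for Databases this term — holds.

Valid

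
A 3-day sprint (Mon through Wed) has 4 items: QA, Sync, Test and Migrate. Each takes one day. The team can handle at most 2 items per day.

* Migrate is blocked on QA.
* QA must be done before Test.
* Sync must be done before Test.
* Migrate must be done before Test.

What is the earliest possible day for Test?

Wed

Precedence pushes Test to at least Wed.
Test at Wed is achievable: Test in Wed, Migrate in Tue, Sync in Mon, QA in Mon.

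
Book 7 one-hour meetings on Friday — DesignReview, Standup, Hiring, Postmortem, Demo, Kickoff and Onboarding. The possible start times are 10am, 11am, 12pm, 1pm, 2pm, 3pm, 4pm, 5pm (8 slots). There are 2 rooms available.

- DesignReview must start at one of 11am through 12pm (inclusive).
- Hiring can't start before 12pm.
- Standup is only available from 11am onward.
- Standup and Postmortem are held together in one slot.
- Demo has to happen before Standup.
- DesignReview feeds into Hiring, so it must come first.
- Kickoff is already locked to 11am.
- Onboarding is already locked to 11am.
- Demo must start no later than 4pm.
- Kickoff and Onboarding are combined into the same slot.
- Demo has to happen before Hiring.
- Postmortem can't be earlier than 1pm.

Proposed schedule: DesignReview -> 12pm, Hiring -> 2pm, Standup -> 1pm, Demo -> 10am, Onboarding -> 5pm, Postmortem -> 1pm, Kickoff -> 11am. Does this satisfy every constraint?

No — it violates: Onboarding is already locked to 11am

Demo has to happen before Standup — holds.
DesignReview must start at one of 11am through 12pm (inclusive) — holds.
Standup and Postmortem are held together in one slot — holds.
Demo must start no later than 4pm — holds.
DesignReview feeds into Hiring, so it must come first — holds.
Demo has to happen before Hiring — holds.
Onboarding is already locked to 11am — violated.
There are 2 rooms available — holds.
Hiring can't start before 12pm — holds.
Kickoff is already locked to 11am — holds.
Standup is only available from 11am onward — holds.
Postmortem can't be earlier than 1pm — holds.
Kickoff and Onboarding are combined into the same slot — violated.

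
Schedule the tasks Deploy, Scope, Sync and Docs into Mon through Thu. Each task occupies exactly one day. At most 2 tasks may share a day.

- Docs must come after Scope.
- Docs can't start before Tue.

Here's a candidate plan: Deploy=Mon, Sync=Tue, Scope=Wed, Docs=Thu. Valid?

At most 2 tasks may share a day — holds.
Docs can't start before Tue — holds.
Docs must come after Scope — holds.

Yes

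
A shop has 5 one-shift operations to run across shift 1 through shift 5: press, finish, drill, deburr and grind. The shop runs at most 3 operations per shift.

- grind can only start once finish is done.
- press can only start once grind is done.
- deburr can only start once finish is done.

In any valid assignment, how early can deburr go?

shift 2

Precedence pushes deburr to at least shift 2.
deburr at shift 2 is achievable: finish -> shift 1; grind -> shift 2; press -> shift 3; drill -> shift 1; deburr -> shift 2.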